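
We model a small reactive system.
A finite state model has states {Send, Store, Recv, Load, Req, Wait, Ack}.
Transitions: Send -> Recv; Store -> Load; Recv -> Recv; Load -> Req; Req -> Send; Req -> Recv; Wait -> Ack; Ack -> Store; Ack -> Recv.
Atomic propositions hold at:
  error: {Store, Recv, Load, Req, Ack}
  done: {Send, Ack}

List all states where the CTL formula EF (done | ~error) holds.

{Send, Store, Load, Req, Wait, Ack}

Sat(~error) = {Send, Wait}
Sat(done | ~error) = {Send, Wait, Ack}
EF (done | ~error): least fixpoint, start Z0 = {Send, Wait, Ack}, add states with some successor in Z. Z1 = {Send, Req, Wait, Ack}; Z2 = {Send, Load, Req, Wait, Ack}; Z3 = {Send, Store, Load, Req, Wait, Ack}; fixed.
Sat(EF (done | ~error)) = {Send, Store, Load, Req, Wait, Ack}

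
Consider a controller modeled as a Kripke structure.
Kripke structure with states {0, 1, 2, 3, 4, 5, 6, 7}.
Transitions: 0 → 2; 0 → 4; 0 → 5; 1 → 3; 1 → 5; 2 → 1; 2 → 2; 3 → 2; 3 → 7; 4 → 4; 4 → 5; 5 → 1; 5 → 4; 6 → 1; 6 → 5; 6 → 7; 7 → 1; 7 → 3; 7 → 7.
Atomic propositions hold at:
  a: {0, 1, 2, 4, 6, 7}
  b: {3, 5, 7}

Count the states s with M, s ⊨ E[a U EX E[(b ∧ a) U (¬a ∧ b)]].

7

Sat(b ∧ a) = {7}
Sat(¬a) = {3, 5}
Sat(¬a ∧ b) = {3, 5}
E[(b ∧ a) U (¬a ∧ b)]: least fixpoint, start Z0 = Sat((¬a ∧ b)) = {3, 5}, add states in Sat(b ∧ a) with some successor in Z. Z1 = {3, 5, 7}; fixed.
Sat(E[(b ∧ a) U (¬a ∧ b)]) = {3, 5, 7}
Sat(EX E[(b ∧ a) U (¬a ∧ b)]) = {s : some successor in {3, 5, 7}} = {0, 1, 3, 4, 6, 7}
E[a U EX E[(b ∧ a) U (¬a ∧ b)]]: least fixpoint, start Z0 = Sat(EX E[(b ∧ a) U (¬a ∧ b)]) = {0, 1, 3, 4, 6, 7}, add states in Sat(a) with some successor in Z. Z1 = {0, 1, 2, 3, 4, 6, 7}; fixed.
Sat(E[a U EX E[(b ∧ a) U (¬a ∧ b)]]) = {0, 1, 2, 3, 4, 6, 7}
|Sat(E[a U EX E[(b ∧ a) U (¬a ∧ b)]])| = |{0, 1, 2, 3, 4, 6, 7}| = 7.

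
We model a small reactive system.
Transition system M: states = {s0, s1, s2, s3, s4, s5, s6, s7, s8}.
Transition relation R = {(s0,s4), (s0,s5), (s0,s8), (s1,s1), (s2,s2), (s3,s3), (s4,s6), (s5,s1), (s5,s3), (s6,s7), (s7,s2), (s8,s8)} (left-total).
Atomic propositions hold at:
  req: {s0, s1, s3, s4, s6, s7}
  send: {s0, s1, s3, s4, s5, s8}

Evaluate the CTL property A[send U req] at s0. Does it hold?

Yes

A[send U req]: least fixpoint, start Z0 = Sat(req) = {s0, s1, s3, s4, s6, s7}, add states in Sat(send) with every successor in Z. Z1 = {s0, s1, s3, s4, s5, s6, s7}; fixed.
Sat(A[send U req]) = {s0, s1, s3, s4, s5, s6, s7}
s0 ∈ Sat(A[send U req]) = {s0, s1, s3, s4, s5, s6, s7}, so the formula holds at s0.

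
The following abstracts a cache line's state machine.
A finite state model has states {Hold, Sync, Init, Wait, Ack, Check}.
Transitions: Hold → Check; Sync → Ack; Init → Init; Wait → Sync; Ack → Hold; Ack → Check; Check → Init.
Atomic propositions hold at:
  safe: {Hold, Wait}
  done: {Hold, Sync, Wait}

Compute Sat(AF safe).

AF safe: least fixpoint, start Z0 = {Hold, Wait}, add states with every successor in Z. Already a fixed point.
Sat(AF safe) = {Hold, Wait}

{Hold, Wait}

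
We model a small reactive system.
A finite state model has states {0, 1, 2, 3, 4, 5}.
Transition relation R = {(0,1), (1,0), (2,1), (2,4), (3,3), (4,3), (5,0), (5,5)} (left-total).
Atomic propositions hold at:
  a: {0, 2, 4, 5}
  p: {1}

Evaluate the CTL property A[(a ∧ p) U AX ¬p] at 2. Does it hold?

No

Sat(a ∧ p) = ∅
Sat(¬p) = {0, 2, 3, 4, 5}
Sat(AX ¬p) = {s : every successor in {0, 2, 3, 4, 5}} = {1, 3, 4, 5}
A[(a ∧ p) U AX ¬p]: least fixpoint, start Z0 = Sat(AX ¬p) = {1, 3, 4, 5}, add states in Sat(a ∧ p) with every successor in Z. Already a fixed point.
Sat(A[(a ∧ p) U AX ¬p]) = {1, 3, 4, 5}
2 ∉ Sat(A[(a ∧ p) U AX ¬p]) = {1, 3, 4, 5}, so the formula does not hold at 2.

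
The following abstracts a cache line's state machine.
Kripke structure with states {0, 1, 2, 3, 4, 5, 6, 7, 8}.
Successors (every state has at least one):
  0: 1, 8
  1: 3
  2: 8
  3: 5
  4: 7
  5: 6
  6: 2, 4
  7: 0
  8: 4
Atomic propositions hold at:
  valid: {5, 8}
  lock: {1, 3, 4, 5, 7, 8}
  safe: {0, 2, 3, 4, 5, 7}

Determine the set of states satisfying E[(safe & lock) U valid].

Sat(safe & lock) = {3, 4, 5, 7}
E[(safe & lock) U valid]: least fixpoint, start Z0 = Sat(valid) = {5, 8}, add states in Sat(safe & lock) with some successor in Z. Z1 = {3, 5, 8}; fixed.
Sat(E[(safe & lock) U valid]) = {3, 5, 8}

{3, 5, 8}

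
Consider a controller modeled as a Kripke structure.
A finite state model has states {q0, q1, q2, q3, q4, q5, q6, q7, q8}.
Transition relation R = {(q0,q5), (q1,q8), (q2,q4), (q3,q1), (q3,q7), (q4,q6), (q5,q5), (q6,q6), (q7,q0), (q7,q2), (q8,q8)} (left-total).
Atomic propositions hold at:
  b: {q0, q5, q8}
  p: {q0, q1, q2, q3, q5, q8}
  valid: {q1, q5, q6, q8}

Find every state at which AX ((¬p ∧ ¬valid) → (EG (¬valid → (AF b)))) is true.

Sat(¬p) = {q4, q6, q7}
Sat(¬valid) = {q0, q2, q3, q4, q7}
Sat(¬p ∧ ¬valid) = {q4, q7}
AF b: least fixpoint, start Z0 = {q0, q5, q8}, add states with every successor in Z. Z1 = {q0, q1, q5, q8}; fixed.
Sat(AF b) = {q0, q1, q5, q8}
Sat(¬valid → (AF b)) = {q0, q1, q5, q6, q8}
EG (¬valid → (AF b)): greatest fixpoint, start Z0 = {q0, q1, q5, q6, q8}, keep only states in Sat with some successor in Z. Already a fixed point.
Sat(EG (¬valid → (AF b))) = {q0, q1, q5, q6, q8}
Sat((¬p ∧ ¬valid) → (EG (¬valid → (AF b)))) = {q0, q1, q2, q3, q5, q6, q8}
Sat(AX ((¬p ∧ ¬valid) → (EG (¬valid → (AF b))))) = {s : every successor in {q0, q1, q2, q3, q5, q6, q8}} = {q0, q1, q4, q5, q6, q7, q8}

{q0, q1, q4, q5, q6, q7, q8}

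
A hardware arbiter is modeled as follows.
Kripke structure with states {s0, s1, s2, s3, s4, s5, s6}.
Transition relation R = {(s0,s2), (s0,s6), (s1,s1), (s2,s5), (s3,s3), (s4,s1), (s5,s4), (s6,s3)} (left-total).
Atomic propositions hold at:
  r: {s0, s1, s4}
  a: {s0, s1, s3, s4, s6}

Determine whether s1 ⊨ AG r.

Yes

AG r: greatest fixpoint, start Z0 = {s0, s1, s4}, keep only states in Sat with every successor in Z. Z1 = {s1, s4}; fixed.
Sat(AG r) = {s1, s4}
s1 ∈ Sat(AG r) = {s1, s4}, so the formula holds at s1.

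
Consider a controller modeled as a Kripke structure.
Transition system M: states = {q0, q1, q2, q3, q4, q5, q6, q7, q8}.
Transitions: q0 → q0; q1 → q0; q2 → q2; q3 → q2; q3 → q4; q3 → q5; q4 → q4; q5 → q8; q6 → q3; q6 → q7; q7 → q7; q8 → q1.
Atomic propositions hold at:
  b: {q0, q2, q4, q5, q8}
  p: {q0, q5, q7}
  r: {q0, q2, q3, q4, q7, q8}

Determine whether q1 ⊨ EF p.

Yes

EF p: least fixpoint, start Z0 = {q0, q5, q7}, add states with some successor in Z. Z1 = {q0, q1, q3, q5, q6, q7}; Z2 = {q0, q1, q3, q5, q6, q7, q8}; fixed.
Sat(EF p) = {q0, q1, q3, q5, q6, q7, q8}
q1 ∈ Sat(EF p) = {q0, q1, q3, q5, q6, q7, q8}, so the formula holds at q1.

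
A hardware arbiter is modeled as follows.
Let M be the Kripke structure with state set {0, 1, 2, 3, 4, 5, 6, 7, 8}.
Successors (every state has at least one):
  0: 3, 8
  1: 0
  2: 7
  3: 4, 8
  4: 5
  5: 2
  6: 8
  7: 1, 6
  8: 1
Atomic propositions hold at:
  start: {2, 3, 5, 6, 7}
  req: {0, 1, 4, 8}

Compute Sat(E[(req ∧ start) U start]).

{2, 3, 5, 6, 7}

Sat(req ∧ start) = ∅
E[(req ∧ start) U start]: least fixpoint, start Z0 = Sat(start) = {2, 3, 5, 6, 7}, add states in Sat(req ∧ start) with some successor in Z. Already a fixed point.
Sat(E[(req ∧ start) U start]) = {2, 3, 5, 6, 7}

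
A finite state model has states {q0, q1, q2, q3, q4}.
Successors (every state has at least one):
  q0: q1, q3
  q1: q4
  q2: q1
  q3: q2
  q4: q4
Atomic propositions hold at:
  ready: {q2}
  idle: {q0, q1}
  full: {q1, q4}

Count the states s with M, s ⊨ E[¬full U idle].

Sat(¬full) = {q0, q2, q3}
E[¬full U idle]: least fixpoint, start Z0 = Sat(idle) = {q0, q1}, add states in Sat(¬full) with some successor in Z. Z1 = {q0, q1, q2}; Z2 = {q0, q1, q2, q3}; fixed.
Sat(E[¬full U idle]) = {q0, q1, q2, q3}
|Sat(E[¬full U idle])| = |{q0, q1, q2, q3}| = 4.

4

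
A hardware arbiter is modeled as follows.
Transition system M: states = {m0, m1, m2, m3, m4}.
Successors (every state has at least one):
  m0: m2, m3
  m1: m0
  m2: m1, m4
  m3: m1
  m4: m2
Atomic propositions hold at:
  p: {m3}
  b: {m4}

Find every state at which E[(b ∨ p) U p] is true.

Sat(b ∨ p) = {m3, m4}
E[(b ∨ p) U p]: least fixpoint, start Z0 = Sat(p) = {m3}, add states in Sat(b ∨ p) with some successor in Z. Already a fixed point.
Sat(E[(b ∨ p) U p]) = {m3}

{m3}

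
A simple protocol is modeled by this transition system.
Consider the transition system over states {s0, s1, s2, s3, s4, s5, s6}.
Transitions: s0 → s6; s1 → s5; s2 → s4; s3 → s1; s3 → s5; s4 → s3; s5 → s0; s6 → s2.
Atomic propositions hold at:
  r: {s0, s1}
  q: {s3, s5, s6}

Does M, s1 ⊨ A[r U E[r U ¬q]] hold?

Yes

Sat(¬q) = {s0, s1, s2, s4}
E[r U ¬q]: least fixpoint, start Z0 = Sat(¬q) = {s0, s1, s2, s4}, add states in Sat(r) with some successor in Z. Already a fixed point.
Sat(E[r U ¬q]) = {s0, s1, s2, s4}
A[r U E[r U ¬q]]: least fixpoint, start Z0 = Sat(E[r U ¬q]) = {s0, s1, s2, s4}, add states in Sat(r) with every successor in Z. Already a fixed point.
Sat(A[r U E[r U ¬q]]) = {s0, s1, s2, s4}
s1 ∈ Sat(A[r U E[r U ¬q]]) = {s0, s1, s2, s4}, so the formula holds at s1.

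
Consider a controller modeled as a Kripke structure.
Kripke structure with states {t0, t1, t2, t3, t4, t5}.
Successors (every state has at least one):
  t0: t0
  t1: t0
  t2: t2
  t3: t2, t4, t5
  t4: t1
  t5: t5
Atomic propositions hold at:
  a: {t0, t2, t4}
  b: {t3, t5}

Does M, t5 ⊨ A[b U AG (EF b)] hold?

Yes

EF b: least fixpoint, start Z0 = {t3, t5}, add states with some successor in Z. Already a fixed point.
Sat(EF b) = {t3, t5}
AG (EF b): greatest fixpoint, start Z0 = {t3, t5}, keep only states in Sat with every successor in Z. Z1 = {t5}; fixed.
Sat(AG (EF b)) = {t5}
A[b U AG (EF b)]: least fixpoint, start Z0 = Sat(AG (EF b)) = {t5}, add states in Sat(b) with every successor in Z. Already a fixed point.
Sat(A[b U AG (EF b)]) = {t5}
t5 ∈ Sat(A[b U AG (EF b)]) = {t5}, so the formula holds at t5.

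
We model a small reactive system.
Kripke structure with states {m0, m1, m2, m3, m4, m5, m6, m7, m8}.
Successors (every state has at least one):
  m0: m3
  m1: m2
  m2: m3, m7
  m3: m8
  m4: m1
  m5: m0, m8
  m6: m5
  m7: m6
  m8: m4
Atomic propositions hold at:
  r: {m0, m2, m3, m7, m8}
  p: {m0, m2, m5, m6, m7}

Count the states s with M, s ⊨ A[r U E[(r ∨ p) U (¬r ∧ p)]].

4

Sat(r ∨ p) = {m0, m2, m3, m5, m6, m7, m8}
Sat(¬r) = {m1, m4, m5, m6}
Sat(¬r ∧ p) = {m5, m6}
E[(r ∨ p) U (¬r ∧ p)]: least fixpoint, start Z0 = Sat((¬r ∧ p)) = {m5, m6}, add states in Sat(r ∨ p) with some successor in Z. Z1 = {m5, m6, m7}; Z2 = {m2, m5, m6, m7}; fixed.
Sat(E[(r ∨ p) U (¬r ∧ p)]) = {m2, m5, m6, m7}
A[r U E[(r ∨ p) U (¬r ∧ p)]]: least fixpoint, start Z0 = Sat(E[(r ∨ p) U (¬r ∧ p)]) = {m2, m5, m6, m7}, add states in Sat(r) with every successor in Z. Already a fixed point.
Sat(A[r U E[(r ∨ p) U (¬r ∧ p)]]) = {m2, m5, m6, m7}
|Sat(A[r U E[(r ∨ p) U (¬r ∧ p)]])| = |{m2, m5, m6, m7}| = 4.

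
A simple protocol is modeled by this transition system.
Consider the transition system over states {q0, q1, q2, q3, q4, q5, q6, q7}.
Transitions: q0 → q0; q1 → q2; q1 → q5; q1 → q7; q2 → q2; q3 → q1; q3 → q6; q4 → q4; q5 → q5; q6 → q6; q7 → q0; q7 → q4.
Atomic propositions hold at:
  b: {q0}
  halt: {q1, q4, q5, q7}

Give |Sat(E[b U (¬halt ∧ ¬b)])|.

3

Sat(¬halt) = {q0, q2, q3, q6}
Sat(¬b) = {q1, q2, q3, q4, q5, q6, q7}
Sat(¬halt ∧ ¬b) = {q2, q3, q6}
E[b U (¬halt ∧ ¬b)]: least fixpoint, start Z0 = Sat((¬halt ∧ ¬b)) = {q2, q3, q6}, add states in Sat(b) with some successor in Z. Already a fixed point.
Sat(E[b U (¬halt ∧ ¬b)]) = {q2, q3, q6}
|Sat(E[b U (¬halt ∧ ¬b)])| = |{q2, q3, q6}| = 3.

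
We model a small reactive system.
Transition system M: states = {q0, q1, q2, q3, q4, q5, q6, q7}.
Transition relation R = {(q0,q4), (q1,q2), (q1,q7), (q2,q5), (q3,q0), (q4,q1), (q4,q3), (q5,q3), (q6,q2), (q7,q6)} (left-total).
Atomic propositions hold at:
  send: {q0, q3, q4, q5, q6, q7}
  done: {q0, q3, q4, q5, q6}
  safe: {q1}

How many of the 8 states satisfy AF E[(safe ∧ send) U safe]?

Sat(safe ∧ send) = ∅
E[(safe ∧ send) U safe]: least fixpoint, start Z0 = Sat(safe) = {q1}, add states in Sat(safe ∧ send) with some successor in Z. Already a fixed point.
Sat(E[(safe ∧ send) U safe]) = {q1}
AF E[(safe ∧ send) U safe]: least fixpoint, start Z0 = {q1}, add states with every successor in Z. Already a fixed point.
Sat(AF E[(safe ∧ send) U safe]) = {q1}
|Sat(AF E[(safe ∧ send) U safe])| = |{q1}| = 1.

1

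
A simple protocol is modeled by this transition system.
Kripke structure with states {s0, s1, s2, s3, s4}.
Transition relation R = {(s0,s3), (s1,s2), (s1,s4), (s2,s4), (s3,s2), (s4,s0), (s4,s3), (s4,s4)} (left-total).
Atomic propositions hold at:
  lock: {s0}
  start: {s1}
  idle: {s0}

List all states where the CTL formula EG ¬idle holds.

Sat(¬idle) = {s1, s2, s3, s4}
EG ¬idle: greatest fixpoint, start Z0 = {s1, s2, s3, s4}, keep only states in Sat with some successor in Z. Already a fixed point.
Sat(EG ¬idle) = {s1, s2, s3, s4}

{s1, s2, s3, s4}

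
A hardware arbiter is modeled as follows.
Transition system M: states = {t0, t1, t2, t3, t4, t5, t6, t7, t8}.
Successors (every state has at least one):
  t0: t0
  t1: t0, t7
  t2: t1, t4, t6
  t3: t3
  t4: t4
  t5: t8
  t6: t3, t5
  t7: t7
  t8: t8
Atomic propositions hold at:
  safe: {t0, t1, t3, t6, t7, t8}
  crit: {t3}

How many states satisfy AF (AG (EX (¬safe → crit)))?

Sat(¬safe) = {t2, t4, t5}
Sat(¬safe → crit) = {t0, t1, t3, t6, t7, t8}
Sat(EX (¬safe → crit)) = {s : some successor in {t0, t1, t3, t6, t7, t8}} = {t0, t1, t2, t3, t5, t6, t7, t8}
AG (EX (¬safe → crit)): greatest fixpoint, start Z0 = {t0, t1, t2, t3, t5, t6, t7, t8}, keep only states in Sat with every successor in Z. Z1 = {t0, t1, t3, t5, t6, t7, t8}; fixed.
Sat(AG (EX (¬safe → crit))) = {t0, t1, t3, t5, t6, t7, t8}
AF (AG (EX (¬safe → crit))): least fixpoint, start Z0 = {t0, t1, t3, t5, t6, t7, t8}, add states with every successor in Z. Already a fixed point.
Sat(AF (AG (EX (¬safe → crit)))) = {t0, t1, t3, t5, t6, t7, t8}
|Sat(AF (AG (EX (¬safe → crit))))| = |{t0, t1, t3, t5, t6, t7, t8}| = 7.

7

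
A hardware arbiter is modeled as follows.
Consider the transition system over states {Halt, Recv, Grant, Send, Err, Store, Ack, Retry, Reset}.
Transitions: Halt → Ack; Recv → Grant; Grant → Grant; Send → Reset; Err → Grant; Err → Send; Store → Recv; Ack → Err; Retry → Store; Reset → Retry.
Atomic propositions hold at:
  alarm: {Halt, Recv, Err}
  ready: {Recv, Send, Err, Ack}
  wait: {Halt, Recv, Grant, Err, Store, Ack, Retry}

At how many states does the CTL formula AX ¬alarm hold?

Sat(¬alarm) = {Grant, Send, Store, Ack, Retry, Reset}
Sat(AX ¬alarm) = {s : every successor in {Grant, Send, Store, Ack, Retry, Reset}} = {Halt, Recv, Grant, Send, Err, Retry, Reset}
|Sat(AX ¬alarm)| = |{Halt, Recv, Grant, Send, Err, Retry, Reset}| = 7.

7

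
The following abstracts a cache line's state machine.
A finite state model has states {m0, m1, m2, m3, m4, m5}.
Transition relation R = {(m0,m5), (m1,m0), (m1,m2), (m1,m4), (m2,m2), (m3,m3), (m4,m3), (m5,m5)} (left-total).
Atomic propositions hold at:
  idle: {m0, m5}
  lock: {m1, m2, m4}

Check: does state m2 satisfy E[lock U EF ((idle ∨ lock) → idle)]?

No

Sat(idle ∨ lock) = {m0, m1, m2, m4, m5}
Sat((idle ∨ lock) → idle) = {m0, m3, m5}
EF ((idle ∨ lock) → idle): least fixpoint, start Z0 = {m0, m3, m5}, add states with some successor in Z. Z1 = {m0, m1, m3, m4, m5}; fixed.
Sat(EF ((idle ∨ lock) → idle)) = {m0, m1, m3, m4, m5}
E[lock U EF ((idle ∨ lock) → idle)]: least fixpoint, start Z0 = Sat(EF ((idle ∨ lock) → idle)) = {m0, m1, m3, m4, m5}, add states in Sat(lock) with some successor in Z. Already a fixed point.
Sat(E[lock U EF ((idle ∨ lock) → idle)]) = {m0, m1, m3, m4, m5}
m2 ∉ Sat(E[lock U EF ((idle ∨ lock) → idle)]) = {m0, m1, m3, m4, m5}, so the formula does not hold at m2.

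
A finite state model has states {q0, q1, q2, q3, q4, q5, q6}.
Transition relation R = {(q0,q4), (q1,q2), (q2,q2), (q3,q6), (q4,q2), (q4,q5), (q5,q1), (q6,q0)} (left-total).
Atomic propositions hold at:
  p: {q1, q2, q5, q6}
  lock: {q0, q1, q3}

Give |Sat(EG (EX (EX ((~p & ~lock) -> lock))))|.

5

Sat(~p) = {q0, q3, q4}
Sat(~lock) = {q2, q4, q5, q6}
Sat(~p & ~lock) = {q4}
Sat((~p & ~lock) -> lock) = {q0, q1, q2, q3, q5, q6}
Sat(EX ((~p & ~lock) -> lock)) = {s : some successor in {q0, q1, q2, q3, q5, q6}} = {q1, q2, q3, q4, q5, q6}
Sat(EX (EX ((~p & ~lock) -> lock))) = {s : some successor in {q1, q2, q3, q4, q5, q6}} = {q0, q1, q2, q3, q4, q5}
EG (EX (EX ((~p & ~lock) -> lock))): greatest fixpoint, start Z0 = {q0, q1, q2, q3, q4, q5}, keep only states in Sat with some successor in Z. Z1 = {q0, q1, q2, q4, q5}; fixed.
Sat(EG (EX (EX ((~p & ~lock) -> lock)))) = {q0, q1, q2, q4, q5}
|Sat(EG (EX (EX ((~p & ~lock) -> lock))))| = |{q0, q1, q2, q4, q5}| = 5.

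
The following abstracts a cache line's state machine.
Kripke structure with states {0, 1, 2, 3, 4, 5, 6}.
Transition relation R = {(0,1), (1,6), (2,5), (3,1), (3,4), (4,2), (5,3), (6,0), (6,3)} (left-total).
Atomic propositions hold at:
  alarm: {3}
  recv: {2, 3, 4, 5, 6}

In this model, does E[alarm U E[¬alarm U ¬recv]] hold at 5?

No

Sat(¬alarm) = {0, 1, 2, 4, 5, 6}
Sat(¬recv) = {0, 1}
E[¬alarm U ¬recv]: least fixpoint, start Z0 = Sat(¬recv) = {0, 1}, add states in Sat(¬alarm) with some successor in Z. Z1 = {0, 1, 6}; fixed.
Sat(E[¬alarm U ¬recv]) = {0, 1, 6}
E[alarm U E[¬alarm U ¬recv]]: least fixpoint, start Z0 = Sat(E[¬alarm U ¬recv]) = {0, 1, 6}, add states in Sat(alarm) with some successor in Z. Z1 = {0, 1, 3, 6}; fixed.
Sat(E[alarm U E[¬alarm U ¬recv]]) = {0, 1, 3, 6}
5 ∉ Sat(E[alarm U E[¬alarm U ¬recv]]) = {0, 1, 3, 6}, so the formula does not hold at 5.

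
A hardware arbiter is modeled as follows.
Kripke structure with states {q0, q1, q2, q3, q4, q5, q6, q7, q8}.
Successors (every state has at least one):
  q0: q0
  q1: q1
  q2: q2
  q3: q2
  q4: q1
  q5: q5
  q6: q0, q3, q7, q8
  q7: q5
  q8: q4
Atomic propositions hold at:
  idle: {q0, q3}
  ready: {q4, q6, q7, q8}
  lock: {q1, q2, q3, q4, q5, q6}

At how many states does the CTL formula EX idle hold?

Sat(EX idle) = {s : some successor in {q0, q3}} = {q0, q6}
|Sat(EX idle)| = |{q0, q6}| = 2.

2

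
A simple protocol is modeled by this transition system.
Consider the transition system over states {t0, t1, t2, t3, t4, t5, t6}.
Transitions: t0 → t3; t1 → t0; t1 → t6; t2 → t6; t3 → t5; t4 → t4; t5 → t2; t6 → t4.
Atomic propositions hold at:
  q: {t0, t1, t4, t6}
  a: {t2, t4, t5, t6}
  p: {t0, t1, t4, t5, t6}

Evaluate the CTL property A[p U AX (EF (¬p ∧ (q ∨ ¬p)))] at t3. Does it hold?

Yes

Sat(¬p) = {t2, t3}
Sat(q ∨ ¬p) = {t0, t1, t2, t3, t4, t6}
Sat(¬p ∧ (q ∨ ¬p)) = {t2, t3}
EF (¬p ∧ (q ∨ ¬p)): least fixpoint, start Z0 = {t2, t3}, add states with some successor in Z. Z1 = {t0, t2, t3, t5}; Z2 = {t0, t1, t2, t3, t5}; fixed.
Sat(EF (¬p ∧ (q ∨ ¬p))) = {t0, t1, t2, t3, t5}
Sat(AX (EF (¬p ∧ (q ∨ ¬p)))) = {s : every successor in {t0, t1, t2, t3, t5}} = {t0, t3, t5}
A[p U AX (EF (¬p ∧ (q ∨ ¬p)))]: least fixpoint, start Z0 = Sat(AX (EF (¬p ∧ (q ∨ ¬p)))) = {t0, t3, t5}, add states in Sat(p) with every successor in Z. Already a fixed point.
Sat(A[p U AX (EF (¬p ∧ (q ∨ ¬p)))]) = {t0, t3, t5}
t3 ∈ Sat(A[p U AX (EF (¬p ∧ (q ∨ ¬p)))]) = {t0, t3, t5}, so the formula holds at t3.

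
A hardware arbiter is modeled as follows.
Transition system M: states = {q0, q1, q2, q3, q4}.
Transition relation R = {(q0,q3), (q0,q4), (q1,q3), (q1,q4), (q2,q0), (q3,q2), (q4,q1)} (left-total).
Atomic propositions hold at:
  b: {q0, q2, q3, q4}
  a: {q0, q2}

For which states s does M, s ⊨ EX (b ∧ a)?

{q2, q3}

Sat(b ∧ a) = {q0, q2}
Sat(EX (b ∧ a)) = {s : some successor in {q0, q2}} = {q2, q3}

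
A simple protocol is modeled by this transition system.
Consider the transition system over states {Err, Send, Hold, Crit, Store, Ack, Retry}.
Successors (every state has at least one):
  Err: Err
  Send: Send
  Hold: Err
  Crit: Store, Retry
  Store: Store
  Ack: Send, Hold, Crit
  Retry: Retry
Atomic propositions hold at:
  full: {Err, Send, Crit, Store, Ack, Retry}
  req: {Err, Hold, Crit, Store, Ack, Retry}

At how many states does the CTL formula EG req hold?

6

EG req: greatest fixpoint, start Z0 = {Err, Hold, Crit, Store, Ack, Retry}, keep only states in Sat with some successor in Z. Already a fixed point.
Sat(EG req) = {Err, Hold, Crit, Store, Ack, Retry}
|Sat(EG req)| = |{Err, Hold, Crit, Store, Ack, Retry}| = 6.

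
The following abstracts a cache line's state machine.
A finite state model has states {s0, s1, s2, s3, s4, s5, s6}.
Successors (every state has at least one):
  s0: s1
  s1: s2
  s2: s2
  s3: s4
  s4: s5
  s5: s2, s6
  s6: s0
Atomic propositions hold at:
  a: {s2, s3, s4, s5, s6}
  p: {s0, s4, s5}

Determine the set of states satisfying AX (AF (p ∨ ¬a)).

{s0, s3, s4, s6}

Sat(¬a) = {s0, s1}
Sat(p ∨ ¬a) = {s0, s1, s4, s5}
AF (p ∨ ¬a): least fixpoint, start Z0 = {s0, s1, s4, s5}, add states with every successor in Z. Z1 = {s0, s1, s3, s4, s5, s6}; fixed.
Sat(AF (p ∨ ¬a)) = {s0, s1, s3, s4, s5, s6}
Sat(AX (AF (p ∨ ¬a))) = {s : every successor in {s0, s1, s3, s4, s5, s6}} = {s0, s3, s4, s6}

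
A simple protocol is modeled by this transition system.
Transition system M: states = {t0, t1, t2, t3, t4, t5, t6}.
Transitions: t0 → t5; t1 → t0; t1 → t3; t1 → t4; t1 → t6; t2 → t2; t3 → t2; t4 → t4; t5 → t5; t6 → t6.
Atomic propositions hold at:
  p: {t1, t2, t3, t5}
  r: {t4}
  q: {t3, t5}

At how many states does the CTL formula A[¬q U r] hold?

1

Sat(¬q) = {t0, t1, t2, t4, t6}
A[¬q U r]: least fixpoint, start Z0 = Sat(r) = {t4}, add states in Sat(¬q) with every successor in Z. Already a fixed point.
Sat(A[¬q U r]) = {t4}
|Sat(A[¬q U r])| = |{t4}| = 1.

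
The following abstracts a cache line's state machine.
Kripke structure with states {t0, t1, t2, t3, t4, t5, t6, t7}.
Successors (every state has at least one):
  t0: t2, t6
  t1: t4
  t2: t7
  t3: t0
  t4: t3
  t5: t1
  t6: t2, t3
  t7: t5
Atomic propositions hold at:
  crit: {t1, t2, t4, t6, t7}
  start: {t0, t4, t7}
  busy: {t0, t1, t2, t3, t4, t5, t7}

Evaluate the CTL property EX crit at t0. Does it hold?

Sat(EX crit) = {s : some successor in {t1, t2, t4, t6, t7}} = {t0, t1, t2, t5, t6}
t0 ∈ Sat(EX crit) = {t0, t1, t2, t5, t6}, so the formula holds at t0.

Yes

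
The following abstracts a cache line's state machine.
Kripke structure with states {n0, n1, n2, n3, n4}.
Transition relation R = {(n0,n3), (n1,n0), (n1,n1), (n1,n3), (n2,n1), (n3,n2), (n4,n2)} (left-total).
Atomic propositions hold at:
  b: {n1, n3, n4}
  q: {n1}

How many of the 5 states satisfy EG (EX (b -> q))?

4

Sat(b -> q) = {n0, n1, n2}
Sat(EX (b -> q)) = {s : some successor in {n0, n1, n2}} = {n1, n2, n3, n4}
EG (EX (b -> q)): greatest fixpoint, start Z0 = {n1, n2, n3, n4}, keep only states in Sat with some successor in Z. Already a fixed point.
Sat(EG (EX (b -> q))) = {n1, n2, n3, n4}
|Sat(EG (EX (b -> q)))| = |{n1, n2, n3, n4}| = 4.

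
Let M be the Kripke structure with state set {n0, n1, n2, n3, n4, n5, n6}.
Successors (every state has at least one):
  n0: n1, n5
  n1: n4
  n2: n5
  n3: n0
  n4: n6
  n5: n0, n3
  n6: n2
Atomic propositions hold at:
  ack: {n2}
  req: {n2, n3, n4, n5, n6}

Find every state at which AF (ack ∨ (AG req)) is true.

{n1, n2, n4, n6}

AG req: greatest fixpoint, start Z0 = {n2, n3, n4, n5, n6}, keep only states in Sat with every successor in Z. Z1 = {n2, n4, n6}; Z2 = {n4, n6}; Z3 = {n4}; Z4 = ∅; fixed.
Sat(AG req) = ∅
Sat(ack ∨ (AG req)) = {n2}
AF (ack ∨ (AG req)): least fixpoint, start Z0 = {n2}, add states with every successor in Z. Z1 = {n2, n6}; Z2 = {n2, n4, n6}; Z3 = {n1, n2, n4, n6}; fixed.
Sat(AF (ack ∨ (AG req))) = {n1, n2, n4, n6}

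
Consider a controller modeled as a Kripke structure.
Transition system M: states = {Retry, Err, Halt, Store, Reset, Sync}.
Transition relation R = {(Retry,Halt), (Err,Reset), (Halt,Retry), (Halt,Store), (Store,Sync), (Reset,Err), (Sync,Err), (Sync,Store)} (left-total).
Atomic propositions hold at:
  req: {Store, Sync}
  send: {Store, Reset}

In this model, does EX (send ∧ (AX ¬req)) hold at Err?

Sat(¬req) = {Retry, Err, Halt, Reset}
Sat(AX ¬req) = {s : every successor in {Retry, Err, Halt, Reset}} = {Retry, Err, Reset}
Sat(send ∧ (AX ¬req)) = {Reset}
Sat(EX (send ∧ (AX ¬req))) = {s : some successor in {Reset}} = {Err}
Err ∈ Sat(EX (send ∧ (AX ¬req))) = {Err}, so the formula holds at Err.

Yes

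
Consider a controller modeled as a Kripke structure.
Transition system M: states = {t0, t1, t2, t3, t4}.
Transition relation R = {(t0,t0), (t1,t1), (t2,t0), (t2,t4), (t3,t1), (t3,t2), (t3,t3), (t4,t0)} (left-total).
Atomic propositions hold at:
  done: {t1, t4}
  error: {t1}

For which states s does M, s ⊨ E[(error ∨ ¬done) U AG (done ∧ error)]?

Sat(¬done) = {t0, t2, t3}
Sat(error ∨ ¬done) = {t0, t1, t2, t3}
Sat(done ∧ error) = {t1}
AG (done ∧ error): greatest fixpoint, start Z0 = {t1}, keep only states in Sat with every successor in Z. Already a fixed point.
Sat(AG (done ∧ error)) = {t1}
E[(error ∨ ¬done) U AG (done ∧ error)]: least fixpoint, start Z0 = Sat(AG (done ∧ error)) = {t1}, add states in Sat(error ∨ ¬done) with some successor in Z. Z1 = {t1, t3}; fixed.
Sat(E[(error ∨ ¬done) U AG (done ∧ error)]) = {t1, t3}

{t1, t3}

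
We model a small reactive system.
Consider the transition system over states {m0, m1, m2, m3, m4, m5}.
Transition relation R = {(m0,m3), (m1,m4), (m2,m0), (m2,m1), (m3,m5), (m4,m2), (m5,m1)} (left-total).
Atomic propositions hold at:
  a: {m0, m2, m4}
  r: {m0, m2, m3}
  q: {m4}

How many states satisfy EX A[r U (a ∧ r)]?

Sat(a ∧ r) = {m0, m2}
A[r U (a ∧ r)]: least fixpoint, start Z0 = Sat((a ∧ r)) = {m0, m2}, add states in Sat(r) with every successor in Z. Already a fixed point.
Sat(A[r U (a ∧ r)]) = {m0, m2}
Sat(EX A[r U (a ∧ r)]) = {s : some successor in {m0, m2}} = {m2, m4}
|Sat(EX A[r U (a ∧ r)])| = |{m2, m4}| = 2.

2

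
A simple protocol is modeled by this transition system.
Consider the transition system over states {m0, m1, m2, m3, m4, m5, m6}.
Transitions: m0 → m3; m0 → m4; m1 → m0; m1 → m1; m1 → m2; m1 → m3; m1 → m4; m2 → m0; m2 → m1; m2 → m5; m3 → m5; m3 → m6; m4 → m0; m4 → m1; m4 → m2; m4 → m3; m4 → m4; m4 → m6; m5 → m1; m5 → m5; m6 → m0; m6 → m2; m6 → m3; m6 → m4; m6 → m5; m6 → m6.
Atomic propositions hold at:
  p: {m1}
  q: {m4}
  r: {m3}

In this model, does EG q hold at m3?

No

EG q: greatest fixpoint, start Z0 = {m4}, keep only states in Sat with some successor in Z. Already a fixed point.
Sat(EG q) = {m4}
m3 ∉ Sat(EG q) = {m4}, so the formula does not hold at m3.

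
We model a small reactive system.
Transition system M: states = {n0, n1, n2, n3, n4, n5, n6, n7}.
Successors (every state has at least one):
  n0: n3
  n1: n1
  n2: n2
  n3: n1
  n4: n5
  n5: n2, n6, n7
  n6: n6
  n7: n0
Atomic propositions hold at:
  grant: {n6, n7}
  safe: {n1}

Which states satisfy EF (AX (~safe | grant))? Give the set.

Sat(~safe) = {n0, n2, n3, n4, n5, n6, n7}
Sat(~safe | grant) = {n0, n2, n3, n4, n5, n6, n7}
Sat(AX (~safe | grant)) = {s : every successor in {n0, n2, n3, n4, n5, n6, n7}} = {n0, n2, n4, n5, n6, n7}
EF (AX (~safe | grant)): least fixpoint, start Z0 = {n0, n2, n4, n5, n6, n7}, add states with some successor in Z. Already a fixed point.
Sat(EF (AX (~safe | grant))) = {n0, n2, n4, n5, n6, n7}

{n0, n2, n4, n5, n6, n7}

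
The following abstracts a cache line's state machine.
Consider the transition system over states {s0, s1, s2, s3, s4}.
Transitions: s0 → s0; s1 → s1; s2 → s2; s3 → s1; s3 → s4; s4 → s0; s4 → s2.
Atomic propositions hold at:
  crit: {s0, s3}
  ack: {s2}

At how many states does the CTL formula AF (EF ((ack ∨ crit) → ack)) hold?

Sat(ack ∨ crit) = {s0, s2, s3}
Sat((ack ∨ crit) → ack) = {s1, s2, s4}
EF ((ack ∨ crit) → ack): least fixpoint, start Z0 = {s1, s2, s4}, add states with some successor in Z. Z1 = {s1, s2, s3, s4}; fixed.
Sat(EF ((ack ∨ crit) → ack)) = {s1, s2, s3, s4}
AF (EF ((ack ∨ crit) → ack)): least fixpoint, start Z0 = {s1, s2, s3, s4}, add states with every successor in Z. Already a fixed point.
Sat(AF (EF ((ack ∨ crit) → ack))) = {s1, s2, s3, s4}
|Sat(AF (EF ((ack ∨ crit) → ack)))| = |{s1, s2, s3, s4}| = 4.

4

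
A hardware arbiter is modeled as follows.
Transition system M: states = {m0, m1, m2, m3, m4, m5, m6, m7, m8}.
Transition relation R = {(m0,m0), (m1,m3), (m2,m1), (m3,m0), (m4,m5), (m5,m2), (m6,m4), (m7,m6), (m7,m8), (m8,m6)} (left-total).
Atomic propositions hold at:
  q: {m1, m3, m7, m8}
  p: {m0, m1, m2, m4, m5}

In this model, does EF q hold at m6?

EF q: least fixpoint, start Z0 = {m1, m3, m7, m8}, add states with some successor in Z. Z1 = {m1, m2, m3, m7, m8}; Z2 = {m1, m2, m3, m5, m7, m8}; Z3 = {m1, m2, m3, m4, m5, m7, m8}; Z4 = {m1, m2, m3, m4, m5, m6, m7, m8}; fixed.
Sat(EF q) = {m1, m2, m3, m4, m5, m6, m7, m8}
m6 ∈ Sat(EF q) = {m1, m2, m3, m4, m5, m6, m7, m8}, so the formula holds at m6.

Yes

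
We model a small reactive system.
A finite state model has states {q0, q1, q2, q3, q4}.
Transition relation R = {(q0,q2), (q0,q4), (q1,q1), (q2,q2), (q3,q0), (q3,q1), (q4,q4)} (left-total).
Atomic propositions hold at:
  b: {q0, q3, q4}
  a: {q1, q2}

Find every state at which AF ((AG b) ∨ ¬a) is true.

AG b: greatest fixpoint, start Z0 = {q0, q3, q4}, keep only states in Sat with every successor in Z. Z1 = {q4}; fixed.
Sat(AG b) = {q4}
Sat(¬a) = {q0, q3, q4}
Sat((AG b) ∨ ¬a) = {q0, q3, q4}
AF ((AG b) ∨ ¬a): least fixpoint, start Z0 = {q0, q3, q4}, add states with every successor in Z. Already a fixed point.
Sat(AF ((AG b) ∨ ¬a)) = {q0, q3, q4}

{q0, q3, q4}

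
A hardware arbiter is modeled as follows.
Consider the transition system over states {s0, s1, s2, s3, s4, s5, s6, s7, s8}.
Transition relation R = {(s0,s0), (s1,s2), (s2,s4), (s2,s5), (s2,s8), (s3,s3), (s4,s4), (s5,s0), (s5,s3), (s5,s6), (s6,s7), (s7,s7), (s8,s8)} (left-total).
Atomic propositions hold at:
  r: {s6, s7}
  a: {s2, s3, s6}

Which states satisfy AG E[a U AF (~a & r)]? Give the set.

Sat(~a) = {s0, s1, s4, s5, s7, s8}
Sat(~a & r) = {s7}
AF (~a & r): least fixpoint, start Z0 = {s7}, add states with every successor in Z. Z1 = {s6, s7}; fixed.
Sat(AF (~a & r)) = {s6, s7}
E[a U AF (~a & r)]: least fixpoint, start Z0 = Sat(AF (~a & r)) = {s6, s7}, add states in Sat(a) with some successor in Z. Already a fixed point.
Sat(E[a U AF (~a & r)]) = {s6, s7}
AG E[a U AF (~a & r)]: greatest fixpoint, start Z0 = {s6, s7}, keep only states in Sat with every successor in Z. Already a fixed point.
Sat(AG E[a U AF (~a & r)]) = {s6, s7}

{s6, s7}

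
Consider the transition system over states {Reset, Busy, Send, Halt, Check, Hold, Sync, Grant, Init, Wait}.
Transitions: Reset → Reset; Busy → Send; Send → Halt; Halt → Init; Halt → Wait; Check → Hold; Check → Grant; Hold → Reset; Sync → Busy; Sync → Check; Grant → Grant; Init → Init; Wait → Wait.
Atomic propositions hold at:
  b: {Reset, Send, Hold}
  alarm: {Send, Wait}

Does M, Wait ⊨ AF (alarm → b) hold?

Sat(alarm → b) = {Reset, Busy, Send, Halt, Check, Hold, Sync, Grant, Init}
AF (alarm → b): least fixpoint, start Z0 = {Reset, Busy, Send, Halt, Check, Hold, Sync, Grant, Init}, add states with every successor in Z. Already a fixed point.
Sat(AF (alarm → b)) = {Reset, Busy, Send, Halt, Check, Hold, Sync, Grant, Init}
Wait ∉ Sat(AF (alarm → b)) = {Reset, Busy, Send, Halt, Check, Hold, Sync, Grant, Init}, so the formula does not hold at Wait.

No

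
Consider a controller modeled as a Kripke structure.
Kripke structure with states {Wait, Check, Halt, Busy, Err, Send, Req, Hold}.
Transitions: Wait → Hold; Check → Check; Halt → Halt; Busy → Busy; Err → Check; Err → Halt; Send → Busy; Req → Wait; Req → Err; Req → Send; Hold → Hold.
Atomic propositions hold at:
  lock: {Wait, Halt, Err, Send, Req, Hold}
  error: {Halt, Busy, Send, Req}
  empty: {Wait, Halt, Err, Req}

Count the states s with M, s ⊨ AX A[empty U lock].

4

A[empty U lock]: least fixpoint, start Z0 = Sat(lock) = {Wait, Halt, Err, Send, Req, Hold}, add states in Sat(empty) with every successor in Z. Already a fixed point.
Sat(A[empty U lock]) = {Wait, Halt, Err, Send, Req, Hold}
Sat(AX A[empty U lock]) = {s : every successor in {Wait, Halt, Err, Send, Req, Hold}} = {Wait, Halt, Req, Hold}
|Sat(AX A[empty U lock])| = |{Wait, Halt, Req, Hold}| = 4.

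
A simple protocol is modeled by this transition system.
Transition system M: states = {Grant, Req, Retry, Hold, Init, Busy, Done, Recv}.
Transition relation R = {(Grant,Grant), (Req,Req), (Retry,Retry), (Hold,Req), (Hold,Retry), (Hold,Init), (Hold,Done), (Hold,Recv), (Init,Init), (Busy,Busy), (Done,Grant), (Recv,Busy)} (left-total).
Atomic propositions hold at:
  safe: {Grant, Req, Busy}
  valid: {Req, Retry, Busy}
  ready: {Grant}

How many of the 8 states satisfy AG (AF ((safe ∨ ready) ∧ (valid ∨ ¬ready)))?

Sat(safe ∨ ready) = {Grant, Req, Busy}
Sat(¬ready) = {Req, Retry, Hold, Init, Busy, Done, Recv}
Sat(valid ∨ ¬ready) = {Req, Retry, Hold, Init, Busy, Done, Recv}
Sat((safe ∨ ready) ∧ (valid ∨ ¬ready)) = {Req, Busy}
AF ((safe ∨ ready) ∧ (valid ∨ ¬ready)): least fixpoint, start Z0 = {Req, Busy}, add states with every successor in Z. Z1 = {Req, Busy, Recv}; fixed.
Sat(AF ((safe ∨ ready) ∧ (valid ∨ ¬ready))) = {Req, Busy, Recv}
AG (AF ((safe ∨ ready) ∧ (valid ∨ ¬ready))): greatest fixpoint, start Z0 = {Req, Busy, Recv}, keep only states in Sat with every successor in Z. Already a fixed point.
Sat(AG (AF ((safe ∨ ready) ∧ (valid ∨ ¬ready)))) = {Req, Busy, Recv}
|Sat(AG (AF ((safe ∨ ready) ∧ (valid ∨ ¬ready))))| = |{Req, Busy, Recv}| = 3.

3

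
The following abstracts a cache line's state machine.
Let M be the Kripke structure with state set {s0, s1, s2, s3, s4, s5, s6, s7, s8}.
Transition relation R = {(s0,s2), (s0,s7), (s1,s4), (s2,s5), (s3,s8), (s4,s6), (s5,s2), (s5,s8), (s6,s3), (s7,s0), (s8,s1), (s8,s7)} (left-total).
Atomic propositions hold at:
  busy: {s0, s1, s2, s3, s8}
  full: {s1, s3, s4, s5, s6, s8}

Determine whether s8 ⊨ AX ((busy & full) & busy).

Sat(busy & full) = {s1, s3, s8}
Sat((busy & full) & busy) = {s1, s3, s8}
Sat(AX ((busy & full) & busy)) = {s : every successor in {s1, s3, s8}} = {s3, s6}
s8 ∉ Sat(AX ((busy & full) & busy)) = {s3, s6}, so the formula does not hold at s8.

No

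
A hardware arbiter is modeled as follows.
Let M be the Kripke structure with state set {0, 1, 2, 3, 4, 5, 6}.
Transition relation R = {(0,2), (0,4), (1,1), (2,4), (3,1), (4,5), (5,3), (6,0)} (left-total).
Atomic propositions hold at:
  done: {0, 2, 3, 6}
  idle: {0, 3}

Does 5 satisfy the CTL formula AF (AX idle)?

Yes

Sat(AX idle) = {s : every successor in {0, 3}} = {5, 6}
AF (AX idle): least fixpoint, start Z0 = {5, 6}, add states with every successor in Z. Z1 = {4, 5, 6}; Z2 = {2, 4, 5, 6}; Z3 = {0, 2, 4, 5, 6}; fixed.
Sat(AF (AX idle)) = {0, 2, 4, 5, 6}
5 ∈ Sat(AF (AX idle)) = {0, 2, 4, 5, 6}, so the formula holds at 5.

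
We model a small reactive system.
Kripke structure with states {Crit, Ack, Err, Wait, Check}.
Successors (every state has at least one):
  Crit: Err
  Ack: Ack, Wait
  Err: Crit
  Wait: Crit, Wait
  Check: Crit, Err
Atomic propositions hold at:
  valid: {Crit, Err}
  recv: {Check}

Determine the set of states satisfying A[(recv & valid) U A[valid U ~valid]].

Sat(recv & valid) = ∅
Sat(~valid) = {Ack, Wait, Check}
A[valid U ~valid]: least fixpoint, start Z0 = Sat(~valid) = {Ack, Wait, Check}, add states in Sat(valid) with every successor in Z. Already a fixed point.
Sat(A[valid U ~valid]) = {Ack, Wait, Check}
A[(recv & valid) U A[valid U ~valid]]: least fixpoint, start Z0 = Sat(A[valid U ~valid]) = {Ack, Wait, Check}, add states in Sat(recv & valid) with every successor in Z. Already a fixed point.
Sat(A[(recv & valid) U A[valid U ~valid]]) = {Ack, Wait, Check}

{Ack, Wait, Check}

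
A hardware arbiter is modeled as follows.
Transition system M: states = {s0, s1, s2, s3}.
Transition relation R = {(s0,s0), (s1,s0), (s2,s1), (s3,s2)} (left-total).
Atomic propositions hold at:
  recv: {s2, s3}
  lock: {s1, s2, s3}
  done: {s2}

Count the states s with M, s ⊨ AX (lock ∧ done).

1

Sat(lock ∧ done) = {s2}
Sat(AX (lock ∧ done)) = {s : every successor in {s2}} = {s3}
|Sat(AX (lock ∧ done))| = |{s3}| = 1.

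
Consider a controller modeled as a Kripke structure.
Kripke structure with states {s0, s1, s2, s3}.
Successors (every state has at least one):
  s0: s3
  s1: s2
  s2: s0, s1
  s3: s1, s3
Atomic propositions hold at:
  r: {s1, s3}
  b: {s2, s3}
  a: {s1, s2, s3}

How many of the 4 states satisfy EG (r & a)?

1

Sat(r & a) = {s1, s3}
EG (r & a): greatest fixpoint, start Z0 = {s1, s3}, keep only states in Sat with some successor in Z. Z1 = {s3}; fixed.
Sat(EG (r & a)) = {s3}
|Sat(EG (r & a))| = |{s3}| = 1.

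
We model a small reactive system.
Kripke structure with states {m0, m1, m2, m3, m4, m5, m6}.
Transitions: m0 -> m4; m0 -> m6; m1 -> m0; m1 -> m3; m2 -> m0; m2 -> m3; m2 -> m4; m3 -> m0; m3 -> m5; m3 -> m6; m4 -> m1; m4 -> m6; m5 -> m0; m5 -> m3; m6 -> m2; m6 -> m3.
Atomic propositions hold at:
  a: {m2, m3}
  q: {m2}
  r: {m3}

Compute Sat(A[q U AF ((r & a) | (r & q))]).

Sat(r & a) = {m3}
Sat(r & q) = ∅
Sat((r & a) | (r & q)) = {m3}
AF ((r & a) | (r & q)): least fixpoint, start Z0 = {m3}, add states with every successor in Z. Already a fixed point.
Sat(AF ((r & a) | (r & q))) = {m3}
A[q U AF ((r & a) | (r & q))]: least fixpoint, start Z0 = Sat(AF ((r & a) | (r & q))) = {m3}, add states in Sat(q) with every successor in Z. Already a fixed point.
Sat(A[q U AF ((r & a) | (r & q))]) = {m3}

{m3}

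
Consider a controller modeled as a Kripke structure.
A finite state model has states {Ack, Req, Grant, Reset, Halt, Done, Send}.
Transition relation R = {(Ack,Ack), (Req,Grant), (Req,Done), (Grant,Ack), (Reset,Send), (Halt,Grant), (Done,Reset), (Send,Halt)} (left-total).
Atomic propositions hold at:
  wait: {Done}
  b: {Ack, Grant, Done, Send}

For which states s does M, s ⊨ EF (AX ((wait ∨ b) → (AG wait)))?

Sat(wait ∨ b) = {Ack, Grant, Done, Send}
AG wait: greatest fixpoint, start Z0 = {Done}, keep only states in Sat with every successor in Z. Z1 = ∅; fixed.
Sat(AG wait) = ∅
Sat((wait ∨ b) → (AG wait)) = {Req, Reset, Halt}
Sat(AX ((wait ∨ b) → (AG wait))) = {s : every successor in {Req, Reset, Halt}} = {Done, Send}
EF (AX ((wait ∨ b) → (AG wait))): least fixpoint, start Z0 = {Done, Send}, add states with some successor in Z. Z1 = {Req, Reset, Done, Send}; fixed.
Sat(EF (AX ((wait ∨ b) → (AG wait)))) = {Req, Reset, Done, Send}

{Req, Reset, Done, Send}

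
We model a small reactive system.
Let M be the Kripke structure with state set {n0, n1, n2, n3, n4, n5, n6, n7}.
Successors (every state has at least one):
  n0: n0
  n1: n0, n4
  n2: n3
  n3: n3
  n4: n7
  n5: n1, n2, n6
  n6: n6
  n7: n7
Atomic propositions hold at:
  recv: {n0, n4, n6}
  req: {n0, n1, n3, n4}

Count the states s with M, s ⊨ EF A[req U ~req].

6

Sat(~req) = {n2, n5, n6, n7}
A[req U ~req]: least fixpoint, start Z0 = Sat(~req) = {n2, n5, n6, n7}, add states in Sat(req) with every successor in Z. Z1 = {n2, n4, n5, n6, n7}; fixed.
Sat(A[req U ~req]) = {n2, n4, n5, n6, n7}
EF A[req U ~req]: least fixpoint, start Z0 = {n2, n4, n5, n6, n7}, add states with some successor in Z. Z1 = {n1, n2, n4, n5, n6, n7}; fixed.
Sat(EF A[req U ~req]) = {n1, n2, n4, n5, n6, n7}
|Sat(EF A[req U ~req])| = |{n1, n2, n4, n5, n6, n7}| = 6.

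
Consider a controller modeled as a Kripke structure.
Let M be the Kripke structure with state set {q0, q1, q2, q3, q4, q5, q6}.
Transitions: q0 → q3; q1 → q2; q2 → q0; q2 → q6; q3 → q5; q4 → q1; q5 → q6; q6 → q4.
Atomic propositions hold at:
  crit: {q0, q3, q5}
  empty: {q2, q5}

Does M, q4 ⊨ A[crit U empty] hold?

A[crit U empty]: least fixpoint, start Z0 = Sat(empty) = {q2, q5}, add states in Sat(crit) with every successor in Z. Z1 = {q2, q3, q5}; Z2 = {q0, q2, q3, q5}; fixed.
Sat(A[crit U empty]) = {q0, q2, q3, q5}
q4 ∉ Sat(A[crit U empty]) = {q0, q2, q3, q5}, so the formula does not hold at q4.

No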